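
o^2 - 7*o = o*(o - 7)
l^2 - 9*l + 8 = (l - 8)*(l - 1)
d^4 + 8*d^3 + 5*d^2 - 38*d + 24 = (d - 1)^2*(d + 4)*(d + 6)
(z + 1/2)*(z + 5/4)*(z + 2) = z^3 + 15*z^2/4 + 33*z/8 + 5/4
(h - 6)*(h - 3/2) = h^2 - 15*h/2 + 9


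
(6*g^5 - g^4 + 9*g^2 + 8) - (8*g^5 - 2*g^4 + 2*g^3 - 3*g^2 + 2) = -2*g^5 + g^4 - 2*g^3 + 12*g^2 + 6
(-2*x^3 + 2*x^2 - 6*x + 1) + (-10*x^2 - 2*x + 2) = -2*x^3 - 8*x^2 - 8*x + 3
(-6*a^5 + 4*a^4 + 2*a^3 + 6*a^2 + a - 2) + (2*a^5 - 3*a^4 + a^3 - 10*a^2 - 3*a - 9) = -4*a^5 + a^4 + 3*a^3 - 4*a^2 - 2*a - 11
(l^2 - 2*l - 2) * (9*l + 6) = 9*l^3 - 12*l^2 - 30*l - 12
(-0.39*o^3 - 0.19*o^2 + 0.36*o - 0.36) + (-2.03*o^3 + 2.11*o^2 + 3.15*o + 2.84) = -2.42*o^3 + 1.92*o^2 + 3.51*o + 2.48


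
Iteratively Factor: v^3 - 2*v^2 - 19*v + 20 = (v + 4)*(v^2 - 6*v + 5) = (v - 1)*(v + 4)*(v - 5)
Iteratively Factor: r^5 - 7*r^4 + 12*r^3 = (r)*(r^4 - 7*r^3 + 12*r^2) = r^2*(r^3 - 7*r^2 + 12*r) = r^2*(r - 3)*(r^2 - 4*r) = r^3*(r - 3)*(r - 4)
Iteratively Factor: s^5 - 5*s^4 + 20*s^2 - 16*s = (s - 4)*(s^4 - s^3 - 4*s^2 + 4*s) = (s - 4)*(s + 2)*(s^3 - 3*s^2 + 2*s) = (s - 4)*(s - 2)*(s + 2)*(s^2 - s) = s*(s - 4)*(s - 2)*(s + 2)*(s - 1)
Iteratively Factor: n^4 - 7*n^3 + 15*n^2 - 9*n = (n)*(n^3 - 7*n^2 + 15*n - 9) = n*(n - 1)*(n^2 - 6*n + 9) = n*(n - 3)*(n - 1)*(n - 3)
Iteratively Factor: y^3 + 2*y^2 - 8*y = (y - 2)*(y^2 + 4*y) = y*(y - 2)*(y + 4)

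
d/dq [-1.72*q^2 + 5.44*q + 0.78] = 5.44 - 3.44*q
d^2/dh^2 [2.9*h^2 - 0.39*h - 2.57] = 5.80000000000000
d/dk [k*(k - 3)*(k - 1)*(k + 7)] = 4*k^3 + 9*k^2 - 50*k + 21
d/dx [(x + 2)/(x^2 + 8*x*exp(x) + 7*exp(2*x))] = (x^2 + 8*x*exp(x) - 2*(x + 2)*(4*x*exp(x) + x + 7*exp(2*x) + 4*exp(x)) + 7*exp(2*x))/(x^2 + 8*x*exp(x) + 7*exp(2*x))^2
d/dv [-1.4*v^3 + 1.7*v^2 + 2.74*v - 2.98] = -4.2*v^2 + 3.4*v + 2.74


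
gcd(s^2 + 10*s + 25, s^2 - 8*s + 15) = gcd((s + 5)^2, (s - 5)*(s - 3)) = 1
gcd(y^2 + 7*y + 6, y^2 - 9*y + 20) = 1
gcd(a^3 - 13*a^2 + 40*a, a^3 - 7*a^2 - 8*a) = a^2 - 8*a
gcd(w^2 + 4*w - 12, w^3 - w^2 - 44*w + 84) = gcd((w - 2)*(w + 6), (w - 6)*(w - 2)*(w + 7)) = w - 2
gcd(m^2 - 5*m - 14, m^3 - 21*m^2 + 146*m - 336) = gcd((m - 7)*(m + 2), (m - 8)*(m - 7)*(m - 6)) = m - 7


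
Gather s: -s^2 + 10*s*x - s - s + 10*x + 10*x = -s^2 + s*(10*x - 2) + 20*x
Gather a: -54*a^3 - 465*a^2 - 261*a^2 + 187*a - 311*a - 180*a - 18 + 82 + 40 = -54*a^3 - 726*a^2 - 304*a + 104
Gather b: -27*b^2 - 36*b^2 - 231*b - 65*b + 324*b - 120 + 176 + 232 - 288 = -63*b^2 + 28*b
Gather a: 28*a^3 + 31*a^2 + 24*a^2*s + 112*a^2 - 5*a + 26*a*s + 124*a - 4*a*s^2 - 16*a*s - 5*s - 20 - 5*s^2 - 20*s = 28*a^3 + a^2*(24*s + 143) + a*(-4*s^2 + 10*s + 119) - 5*s^2 - 25*s - 20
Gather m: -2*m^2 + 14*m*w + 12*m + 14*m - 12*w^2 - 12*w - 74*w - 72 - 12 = -2*m^2 + m*(14*w + 26) - 12*w^2 - 86*w - 84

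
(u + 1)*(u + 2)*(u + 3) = u^3 + 6*u^2 + 11*u + 6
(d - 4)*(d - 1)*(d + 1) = d^3 - 4*d^2 - d + 4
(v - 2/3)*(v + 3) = v^2 + 7*v/3 - 2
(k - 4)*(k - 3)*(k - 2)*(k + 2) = k^4 - 7*k^3 + 8*k^2 + 28*k - 48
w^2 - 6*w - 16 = (w - 8)*(w + 2)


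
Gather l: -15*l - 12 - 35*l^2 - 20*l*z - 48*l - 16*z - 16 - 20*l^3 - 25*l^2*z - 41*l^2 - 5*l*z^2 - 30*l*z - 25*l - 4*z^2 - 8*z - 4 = -20*l^3 + l^2*(-25*z - 76) + l*(-5*z^2 - 50*z - 88) - 4*z^2 - 24*z - 32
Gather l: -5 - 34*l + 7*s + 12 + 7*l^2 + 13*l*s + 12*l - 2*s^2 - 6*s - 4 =7*l^2 + l*(13*s - 22) - 2*s^2 + s + 3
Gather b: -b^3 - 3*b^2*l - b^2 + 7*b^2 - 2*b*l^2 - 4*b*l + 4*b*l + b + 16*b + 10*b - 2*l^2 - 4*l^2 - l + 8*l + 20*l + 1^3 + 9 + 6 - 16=-b^3 + b^2*(6 - 3*l) + b*(27 - 2*l^2) - 6*l^2 + 27*l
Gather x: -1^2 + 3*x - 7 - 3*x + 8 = 0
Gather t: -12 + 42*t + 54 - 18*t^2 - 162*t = -18*t^2 - 120*t + 42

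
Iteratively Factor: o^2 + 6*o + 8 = (o + 4)*(o + 2)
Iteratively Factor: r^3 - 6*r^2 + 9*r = (r)*(r^2 - 6*r + 9) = r*(r - 3)*(r - 3)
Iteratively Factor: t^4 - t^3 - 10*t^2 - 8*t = (t)*(t^3 - t^2 - 10*t - 8) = t*(t + 2)*(t^2 - 3*t - 4) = t*(t - 4)*(t + 2)*(t + 1)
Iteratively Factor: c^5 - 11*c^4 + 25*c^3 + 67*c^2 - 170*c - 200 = (c + 1)*(c^4 - 12*c^3 + 37*c^2 + 30*c - 200) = (c - 5)*(c + 1)*(c^3 - 7*c^2 + 2*c + 40) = (c - 5)*(c - 4)*(c + 1)*(c^2 - 3*c - 10) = (c - 5)*(c - 4)*(c + 1)*(c + 2)*(c - 5)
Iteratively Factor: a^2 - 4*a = (a)*(a - 4)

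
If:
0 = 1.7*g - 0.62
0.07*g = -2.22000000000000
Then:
No Solution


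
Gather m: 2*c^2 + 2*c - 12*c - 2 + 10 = 2*c^2 - 10*c + 8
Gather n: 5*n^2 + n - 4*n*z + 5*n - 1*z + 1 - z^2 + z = 5*n^2 + n*(6 - 4*z) - z^2 + 1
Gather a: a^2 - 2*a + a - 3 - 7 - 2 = a^2 - a - 12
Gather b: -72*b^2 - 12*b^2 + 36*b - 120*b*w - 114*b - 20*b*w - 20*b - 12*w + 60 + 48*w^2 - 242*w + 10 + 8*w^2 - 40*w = -84*b^2 + b*(-140*w - 98) + 56*w^2 - 294*w + 70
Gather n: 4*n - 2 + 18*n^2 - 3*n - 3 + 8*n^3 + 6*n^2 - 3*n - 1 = 8*n^3 + 24*n^2 - 2*n - 6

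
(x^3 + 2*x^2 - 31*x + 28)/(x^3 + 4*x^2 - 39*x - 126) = (x^2 - 5*x + 4)/(x^2 - 3*x - 18)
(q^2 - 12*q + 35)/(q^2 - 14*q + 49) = (q - 5)/(q - 7)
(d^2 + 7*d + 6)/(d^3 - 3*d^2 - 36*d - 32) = (d + 6)/(d^2 - 4*d - 32)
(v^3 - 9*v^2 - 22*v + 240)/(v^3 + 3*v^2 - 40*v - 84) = (v^2 - 3*v - 40)/(v^2 + 9*v + 14)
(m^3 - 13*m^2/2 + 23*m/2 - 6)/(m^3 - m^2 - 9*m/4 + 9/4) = 2*(m - 4)/(2*m + 3)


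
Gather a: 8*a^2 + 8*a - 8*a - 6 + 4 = 8*a^2 - 2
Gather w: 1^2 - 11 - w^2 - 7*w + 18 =-w^2 - 7*w + 8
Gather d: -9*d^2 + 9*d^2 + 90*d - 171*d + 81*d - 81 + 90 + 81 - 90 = 0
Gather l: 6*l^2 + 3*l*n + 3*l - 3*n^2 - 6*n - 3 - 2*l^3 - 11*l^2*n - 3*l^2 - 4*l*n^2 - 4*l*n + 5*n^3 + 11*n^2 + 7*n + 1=-2*l^3 + l^2*(3 - 11*n) + l*(-4*n^2 - n + 3) + 5*n^3 + 8*n^2 + n - 2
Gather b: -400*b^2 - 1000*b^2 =-1400*b^2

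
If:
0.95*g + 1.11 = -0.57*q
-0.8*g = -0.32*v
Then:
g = 0.4*v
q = -0.666666666666667*v - 1.94736842105263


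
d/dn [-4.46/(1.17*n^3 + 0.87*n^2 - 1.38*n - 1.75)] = (15.6546*n^2 + 7.7604*n - 6.1548)/(1.17*n^3 + 0.87*n^2 - 1.38*n - 1.75)^2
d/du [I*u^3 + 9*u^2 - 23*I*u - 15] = 3*I*u^2 + 18*u - 23*I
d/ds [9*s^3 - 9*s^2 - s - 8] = 27*s^2 - 18*s - 1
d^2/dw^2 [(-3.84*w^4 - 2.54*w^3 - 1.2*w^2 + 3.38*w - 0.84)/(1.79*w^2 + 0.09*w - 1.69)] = (-24.607488*w^6 - 3.71174399999997*w^5 + 69.51168*w^4 + 15.982724*w^3 - 167.220468*w^2 + 17.01012*w - 10.92222)/(5.735339*w^6 + 0.865107*w^5 - 16.20129*w^4 - 1.632825*w^3 + 15.29619*w^2 + 0.771147*w - 4.826809)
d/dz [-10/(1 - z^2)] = -20*z/(z^2 - 1)^2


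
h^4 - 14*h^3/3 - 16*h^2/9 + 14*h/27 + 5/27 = (h - 5)*(h - 1/3)*(h + 1/3)^2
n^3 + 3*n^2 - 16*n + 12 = (n - 2)*(n - 1)*(n + 6)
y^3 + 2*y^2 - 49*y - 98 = (y - 7)*(y + 2)*(y + 7)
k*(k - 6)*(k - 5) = k^3 - 11*k^2 + 30*k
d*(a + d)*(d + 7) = a*d^2 + 7*a*d + d^3 + 7*d^2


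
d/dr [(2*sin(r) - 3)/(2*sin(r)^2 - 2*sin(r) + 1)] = 4*(3*sin(r) + cos(r)^2 - 2)*cos(r)/(-2*sin(r) - cos(2*r) + 2)^2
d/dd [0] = 0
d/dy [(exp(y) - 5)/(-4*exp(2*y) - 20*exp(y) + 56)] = ((exp(y) - 5)*(2*exp(y) + 5) - exp(2*y) - 5*exp(y) + 14)*exp(y)/(4*(exp(2*y) + 5*exp(y) - 14)^2)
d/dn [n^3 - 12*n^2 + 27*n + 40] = 3*n^2 - 24*n + 27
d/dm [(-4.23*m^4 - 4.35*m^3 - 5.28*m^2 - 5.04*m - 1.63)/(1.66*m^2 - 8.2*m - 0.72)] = (-14.0436*m^5 + 96.837*m^4 + 83.5224*m^3 + 61.0584*m^2 + 13.0148*m - 9.7372)/(2.7556*m^4 - 27.224*m^3 + 64.8496*m^2 + 11.808*m + 0.5184)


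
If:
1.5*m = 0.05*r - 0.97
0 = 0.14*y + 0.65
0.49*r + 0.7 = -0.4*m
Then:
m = -0.68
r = -0.88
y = -4.64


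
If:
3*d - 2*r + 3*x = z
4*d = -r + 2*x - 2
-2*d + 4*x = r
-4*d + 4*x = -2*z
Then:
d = -3/8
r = -7/4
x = -5/8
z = 1/2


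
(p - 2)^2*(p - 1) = p^3 - 5*p^2 + 8*p - 4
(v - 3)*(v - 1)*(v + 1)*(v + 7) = v^4 + 4*v^3 - 22*v^2 - 4*v + 21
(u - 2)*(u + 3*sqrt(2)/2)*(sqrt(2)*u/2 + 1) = sqrt(2)*u^3/2 - sqrt(2)*u^2 + 5*u^2/2 - 5*u + 3*sqrt(2)*u/2 - 3*sqrt(2)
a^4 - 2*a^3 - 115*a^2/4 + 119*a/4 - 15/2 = (a - 6)*(a - 1/2)^2*(a + 5)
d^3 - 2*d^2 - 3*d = d*(d - 3)*(d + 1)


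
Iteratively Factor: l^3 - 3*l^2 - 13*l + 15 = (l - 1)*(l^2 - 2*l - 15) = (l - 5)*(l - 1)*(l + 3)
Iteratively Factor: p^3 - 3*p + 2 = (p + 2)*(p^2 - 2*p + 1) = (p - 1)*(p + 2)*(p - 1)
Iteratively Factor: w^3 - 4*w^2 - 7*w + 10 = (w - 1)*(w^2 - 3*w - 10) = (w - 5)*(w - 1)*(w + 2)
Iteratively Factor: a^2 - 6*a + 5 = (a - 5)*(a - 1)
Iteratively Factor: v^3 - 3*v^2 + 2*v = (v)*(v^2 - 3*v + 2) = v*(v - 2)*(v - 1)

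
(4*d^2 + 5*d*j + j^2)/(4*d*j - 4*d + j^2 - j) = (d + j)/(j - 1)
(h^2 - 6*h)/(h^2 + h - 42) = h/(h + 7)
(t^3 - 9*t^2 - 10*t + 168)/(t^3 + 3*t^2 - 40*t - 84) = (t^2 - 3*t - 28)/(t^2 + 9*t + 14)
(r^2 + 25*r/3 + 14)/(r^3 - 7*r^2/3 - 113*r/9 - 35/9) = 3*(r + 6)/(3*r^2 - 14*r - 5)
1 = 1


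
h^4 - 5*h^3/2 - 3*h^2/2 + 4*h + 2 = (h - 2)^2*(h + 1/2)*(h + 1)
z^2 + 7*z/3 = z*(z + 7/3)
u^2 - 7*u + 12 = (u - 4)*(u - 3)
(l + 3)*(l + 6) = l^2 + 9*l + 18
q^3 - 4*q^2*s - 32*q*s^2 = q*(q - 8*s)*(q + 4*s)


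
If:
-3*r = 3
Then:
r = -1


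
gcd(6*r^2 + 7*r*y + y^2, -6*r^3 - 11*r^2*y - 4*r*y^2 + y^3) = r + y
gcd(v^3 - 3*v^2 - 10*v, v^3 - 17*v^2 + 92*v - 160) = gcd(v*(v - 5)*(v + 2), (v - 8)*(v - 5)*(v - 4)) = v - 5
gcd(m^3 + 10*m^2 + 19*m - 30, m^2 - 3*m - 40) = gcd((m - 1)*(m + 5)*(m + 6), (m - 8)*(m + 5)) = m + 5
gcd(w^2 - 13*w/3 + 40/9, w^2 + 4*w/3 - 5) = w - 5/3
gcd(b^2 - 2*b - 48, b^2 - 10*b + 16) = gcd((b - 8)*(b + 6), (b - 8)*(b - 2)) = b - 8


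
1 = 1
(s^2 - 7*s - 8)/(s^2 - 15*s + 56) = (s + 1)/(s - 7)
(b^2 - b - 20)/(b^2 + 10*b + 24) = (b - 5)/(b + 6)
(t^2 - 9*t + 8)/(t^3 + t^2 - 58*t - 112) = (t - 1)/(t^2 + 9*t + 14)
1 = 1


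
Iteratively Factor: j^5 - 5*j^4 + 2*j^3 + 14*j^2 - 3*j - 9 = (j + 1)*(j^4 - 6*j^3 + 8*j^2 + 6*j - 9) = (j + 1)^2*(j^3 - 7*j^2 + 15*j - 9) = (j - 1)*(j + 1)^2*(j^2 - 6*j + 9) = (j - 3)*(j - 1)*(j + 1)^2*(j - 3)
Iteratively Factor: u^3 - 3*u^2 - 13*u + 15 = (u - 5)*(u^2 + 2*u - 3) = (u - 5)*(u + 3)*(u - 1)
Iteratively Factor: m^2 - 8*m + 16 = (m - 4)*(m - 4)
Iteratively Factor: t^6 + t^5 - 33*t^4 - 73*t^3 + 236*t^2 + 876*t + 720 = (t - 4)*(t^5 + 5*t^4 - 13*t^3 - 125*t^2 - 264*t - 180) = (t - 4)*(t + 3)*(t^4 + 2*t^3 - 19*t^2 - 68*t - 60) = (t - 4)*(t + 2)*(t + 3)*(t^3 - 19*t - 30) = (t - 5)*(t - 4)*(t + 2)*(t + 3)*(t^2 + 5*t + 6) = (t - 5)*(t - 4)*(t + 2)*(t + 3)^2*(t + 2)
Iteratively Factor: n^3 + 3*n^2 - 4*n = (n)*(n^2 + 3*n - 4) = n*(n - 1)*(n + 4)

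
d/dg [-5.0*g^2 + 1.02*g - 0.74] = 1.02 - 10.0*g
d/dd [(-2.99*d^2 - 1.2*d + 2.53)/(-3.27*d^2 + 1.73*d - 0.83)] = (-9.0967*d^2 + 21.5096*d - 3.3809)/(10.6929*d^4 - 11.3142*d^3 + 8.4211*d^2 - 2.8718*d + 0.6889)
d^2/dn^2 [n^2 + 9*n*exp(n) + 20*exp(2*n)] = 9*n*exp(n) + 80*exp(2*n) + 18*exp(n) + 2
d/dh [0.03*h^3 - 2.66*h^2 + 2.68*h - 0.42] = 0.09*h^2 - 5.32*h + 2.68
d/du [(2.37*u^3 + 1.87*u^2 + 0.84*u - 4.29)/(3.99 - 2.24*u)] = (-10.6176*u^3 + 24.1801*u^2 + 14.9226*u - 6.258)/(5.0176*u^2 - 17.8752*u + 15.9201)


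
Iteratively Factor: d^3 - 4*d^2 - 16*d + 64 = (d - 4)*(d^2 - 16) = (d - 4)*(d + 4)*(d - 4)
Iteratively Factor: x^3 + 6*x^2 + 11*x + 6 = (x + 2)*(x^2 + 4*x + 3) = (x + 2)*(x + 3)*(x + 1)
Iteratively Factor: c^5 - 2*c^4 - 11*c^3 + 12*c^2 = (c)*(c^4 - 2*c^3 - 11*c^2 + 12*c) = c*(c + 3)*(c^3 - 5*c^2 + 4*c) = c^2*(c + 3)*(c^2 - 5*c + 4) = c^2*(c - 4)*(c + 3)*(c - 1)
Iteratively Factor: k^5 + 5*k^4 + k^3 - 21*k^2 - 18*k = (k + 3)*(k^4 + 2*k^3 - 5*k^2 - 6*k) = (k + 3)^2*(k^3 - k^2 - 2*k) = (k - 2)*(k + 3)^2*(k^2 + k) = (k - 2)*(k + 1)*(k + 3)^2*(k)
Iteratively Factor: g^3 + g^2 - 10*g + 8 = (g - 1)*(g^2 + 2*g - 8) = (g - 1)*(g + 4)*(g - 2)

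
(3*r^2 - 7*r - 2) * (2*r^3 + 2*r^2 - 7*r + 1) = 6*r^5 - 8*r^4 - 39*r^3 + 48*r^2 + 7*r - 2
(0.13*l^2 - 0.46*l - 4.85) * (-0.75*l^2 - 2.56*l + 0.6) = -0.0975*l^4 + 0.0122*l^3 + 4.8931*l^2 + 12.14*l - 2.91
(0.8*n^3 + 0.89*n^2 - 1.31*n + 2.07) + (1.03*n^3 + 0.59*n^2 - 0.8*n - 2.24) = 1.83*n^3 + 1.48*n^2 - 2.11*n - 0.17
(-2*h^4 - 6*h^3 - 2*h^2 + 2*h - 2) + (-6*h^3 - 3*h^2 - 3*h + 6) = -2*h^4 - 12*h^3 - 5*h^2 - h + 4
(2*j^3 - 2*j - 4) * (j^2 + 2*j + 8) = 2*j^5 + 4*j^4 + 14*j^3 - 8*j^2 - 24*j - 32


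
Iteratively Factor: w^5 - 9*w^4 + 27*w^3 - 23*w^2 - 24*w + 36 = (w - 2)*(w^4 - 7*w^3 + 13*w^2 + 3*w - 18) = (w - 2)^2*(w^3 - 5*w^2 + 3*w + 9) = (w - 3)*(w - 2)^2*(w^2 - 2*w - 3) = (w - 3)*(w - 2)^2*(w + 1)*(w - 3)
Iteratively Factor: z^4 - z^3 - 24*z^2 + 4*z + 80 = (z + 2)*(z^3 - 3*z^2 - 18*z + 40) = (z + 2)*(z + 4)*(z^2 - 7*z + 10) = (z - 2)*(z + 2)*(z + 4)*(z - 5)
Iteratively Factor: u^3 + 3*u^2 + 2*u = (u)*(u^2 + 3*u + 2) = u*(u + 1)*(u + 2)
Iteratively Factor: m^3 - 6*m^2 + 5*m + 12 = (m - 3)*(m^2 - 3*m - 4) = (m - 4)*(m - 3)*(m + 1)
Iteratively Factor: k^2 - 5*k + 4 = (k - 1)*(k - 4)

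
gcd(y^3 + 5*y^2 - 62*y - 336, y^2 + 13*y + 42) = y^2 + 13*y + 42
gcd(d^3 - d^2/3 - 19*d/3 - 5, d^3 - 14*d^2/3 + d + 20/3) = d + 1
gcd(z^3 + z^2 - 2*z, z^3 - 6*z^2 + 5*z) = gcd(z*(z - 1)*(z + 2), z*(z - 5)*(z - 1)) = z^2 - z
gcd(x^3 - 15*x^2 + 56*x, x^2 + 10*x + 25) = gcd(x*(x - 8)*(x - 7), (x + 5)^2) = 1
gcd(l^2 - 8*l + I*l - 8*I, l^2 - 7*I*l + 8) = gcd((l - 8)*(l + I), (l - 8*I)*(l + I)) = l + I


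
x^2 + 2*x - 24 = (x - 4)*(x + 6)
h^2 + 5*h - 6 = (h - 1)*(h + 6)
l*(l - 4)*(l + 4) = l^3 - 16*l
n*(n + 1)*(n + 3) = n^3 + 4*n^2 + 3*n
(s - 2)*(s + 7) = s^2 + 5*s - 14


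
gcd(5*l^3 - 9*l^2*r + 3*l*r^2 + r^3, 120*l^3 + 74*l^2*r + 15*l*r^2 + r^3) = 5*l + r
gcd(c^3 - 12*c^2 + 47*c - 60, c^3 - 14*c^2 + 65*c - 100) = c^2 - 9*c + 20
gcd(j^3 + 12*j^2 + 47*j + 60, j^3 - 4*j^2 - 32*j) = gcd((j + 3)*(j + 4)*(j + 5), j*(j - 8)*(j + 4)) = j + 4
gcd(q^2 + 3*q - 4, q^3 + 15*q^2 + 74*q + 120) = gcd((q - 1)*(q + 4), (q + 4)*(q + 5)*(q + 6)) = q + 4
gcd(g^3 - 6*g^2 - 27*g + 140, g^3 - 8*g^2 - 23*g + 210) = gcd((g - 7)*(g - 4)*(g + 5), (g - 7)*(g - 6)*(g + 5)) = g^2 - 2*g - 35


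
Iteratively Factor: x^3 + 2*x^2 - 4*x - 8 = (x + 2)*(x^2 - 4) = (x + 2)^2*(x - 2)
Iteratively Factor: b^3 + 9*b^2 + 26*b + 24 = (b + 4)*(b^2 + 5*b + 6) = (b + 2)*(b + 4)*(b + 3)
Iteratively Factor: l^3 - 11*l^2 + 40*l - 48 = (l - 4)*(l^2 - 7*l + 12) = (l - 4)*(l - 3)*(l - 4)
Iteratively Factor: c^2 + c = (c)*(c + 1)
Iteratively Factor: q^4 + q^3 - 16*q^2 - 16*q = (q + 4)*(q^3 - 3*q^2 - 4*q) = (q + 1)*(q + 4)*(q^2 - 4*q) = (q - 4)*(q + 1)*(q + 4)*(q)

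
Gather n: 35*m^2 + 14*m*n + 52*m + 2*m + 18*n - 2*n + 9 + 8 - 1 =35*m^2 + 54*m + n*(14*m + 16) + 16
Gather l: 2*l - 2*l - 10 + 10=0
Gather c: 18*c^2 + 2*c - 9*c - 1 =18*c^2 - 7*c - 1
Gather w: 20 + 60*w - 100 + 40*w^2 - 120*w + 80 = 40*w^2 - 60*w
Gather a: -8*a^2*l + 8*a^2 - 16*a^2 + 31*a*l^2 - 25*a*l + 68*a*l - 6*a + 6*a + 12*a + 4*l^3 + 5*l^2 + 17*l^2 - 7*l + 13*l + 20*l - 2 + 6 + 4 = a^2*(-8*l - 8) + a*(31*l^2 + 43*l + 12) + 4*l^3 + 22*l^2 + 26*l + 8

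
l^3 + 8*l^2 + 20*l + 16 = (l + 2)^2*(l + 4)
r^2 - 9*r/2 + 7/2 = (r - 7/2)*(r - 1)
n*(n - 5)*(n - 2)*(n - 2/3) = n^4 - 23*n^3/3 + 44*n^2/3 - 20*n/3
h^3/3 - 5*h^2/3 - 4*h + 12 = (h/3 + 1)*(h - 6)*(h - 2)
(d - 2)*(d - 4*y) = d^2 - 4*d*y - 2*d + 8*y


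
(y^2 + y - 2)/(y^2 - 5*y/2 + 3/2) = 2*(y + 2)/(2*y - 3)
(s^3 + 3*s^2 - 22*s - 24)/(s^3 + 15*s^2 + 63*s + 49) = (s^2 + 2*s - 24)/(s^2 + 14*s + 49)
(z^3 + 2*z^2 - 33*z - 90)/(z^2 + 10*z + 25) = (z^2 - 3*z - 18)/(z + 5)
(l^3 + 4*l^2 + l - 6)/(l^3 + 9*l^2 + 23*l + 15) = (l^2 + l - 2)/(l^2 + 6*l + 5)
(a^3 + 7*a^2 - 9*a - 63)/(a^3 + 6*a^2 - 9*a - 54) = (a + 7)/(a + 6)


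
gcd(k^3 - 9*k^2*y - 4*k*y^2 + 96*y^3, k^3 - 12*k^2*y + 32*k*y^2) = k^2 - 12*k*y + 32*y^2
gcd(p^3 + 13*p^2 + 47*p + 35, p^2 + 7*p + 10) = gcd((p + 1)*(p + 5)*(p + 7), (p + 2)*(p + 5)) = p + 5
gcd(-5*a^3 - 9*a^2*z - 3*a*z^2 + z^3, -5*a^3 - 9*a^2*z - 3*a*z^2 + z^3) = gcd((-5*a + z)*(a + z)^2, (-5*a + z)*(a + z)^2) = -5*a^3 - 9*a^2*z - 3*a*z^2 + z^3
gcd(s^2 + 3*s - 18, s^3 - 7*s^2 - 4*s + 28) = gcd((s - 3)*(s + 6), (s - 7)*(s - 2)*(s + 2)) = 1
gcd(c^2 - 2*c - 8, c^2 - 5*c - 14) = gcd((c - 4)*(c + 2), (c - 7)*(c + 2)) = c + 2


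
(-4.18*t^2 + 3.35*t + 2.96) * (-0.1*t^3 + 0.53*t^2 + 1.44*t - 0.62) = 0.418*t^5 - 2.5504*t^4 - 4.5397*t^3 + 8.9844*t^2 + 2.1854*t - 1.8352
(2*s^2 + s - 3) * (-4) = -8*s^2 - 4*s + 12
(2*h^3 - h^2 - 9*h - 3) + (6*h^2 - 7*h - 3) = 2*h^3 + 5*h^2 - 16*h - 6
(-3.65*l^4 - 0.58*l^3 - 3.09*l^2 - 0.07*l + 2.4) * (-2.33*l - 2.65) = 8.5045*l^5 + 11.0239*l^4 + 8.7367*l^3 + 8.3516*l^2 - 5.4065*l - 6.36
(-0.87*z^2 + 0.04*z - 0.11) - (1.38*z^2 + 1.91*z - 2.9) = -2.25*z^2 - 1.87*z + 2.79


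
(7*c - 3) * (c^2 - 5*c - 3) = 7*c^3 - 38*c^2 - 6*c + 9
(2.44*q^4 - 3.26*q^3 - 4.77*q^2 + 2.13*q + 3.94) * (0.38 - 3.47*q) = -8.4668*q^5 + 12.2394*q^4 + 15.3131*q^3 - 9.2037*q^2 - 12.8624*q + 1.4972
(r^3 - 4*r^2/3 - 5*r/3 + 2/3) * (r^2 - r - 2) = r^5 - 7*r^4/3 - 7*r^3/3 + 5*r^2 + 8*r/3 - 4/3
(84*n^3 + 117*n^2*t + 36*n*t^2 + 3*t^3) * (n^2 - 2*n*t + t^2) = 84*n^5 - 51*n^4*t - 114*n^3*t^2 + 48*n^2*t^3 + 30*n*t^4 + 3*t^5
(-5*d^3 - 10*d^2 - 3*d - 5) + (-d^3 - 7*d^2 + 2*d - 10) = -6*d^3 - 17*d^2 - d - 15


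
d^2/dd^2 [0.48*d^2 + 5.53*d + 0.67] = 0.960000000000000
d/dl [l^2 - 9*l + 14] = 2*l - 9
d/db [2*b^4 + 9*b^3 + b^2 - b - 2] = 8*b^3 + 27*b^2 + 2*b - 1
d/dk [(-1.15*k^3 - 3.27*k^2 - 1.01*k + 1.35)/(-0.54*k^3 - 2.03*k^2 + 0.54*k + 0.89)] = (0.5687*k^4 - 2.3328*k^3 - 4.6996*k^2 - 0.3396*k - 1.6279)/(0.2916*k^6 + 2.1924*k^5 + 3.5377*k^4 - 3.1536*k^3 - 3.3218*k^2 + 0.9612*k + 0.7921)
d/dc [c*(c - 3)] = 2*c - 3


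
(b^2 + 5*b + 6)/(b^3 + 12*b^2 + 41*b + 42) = 1/(b + 7)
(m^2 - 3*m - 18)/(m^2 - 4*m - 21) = (m - 6)/(m - 7)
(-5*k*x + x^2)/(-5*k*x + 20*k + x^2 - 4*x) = x/(x - 4)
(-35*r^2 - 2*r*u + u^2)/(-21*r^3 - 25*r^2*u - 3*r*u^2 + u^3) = (5*r + u)/(3*r^2 + 4*r*u + u^2)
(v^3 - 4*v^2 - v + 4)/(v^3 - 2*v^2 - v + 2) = (v - 4)/(v - 2)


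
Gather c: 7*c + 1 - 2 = 7*c - 1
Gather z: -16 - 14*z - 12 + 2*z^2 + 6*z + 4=2*z^2 - 8*z - 24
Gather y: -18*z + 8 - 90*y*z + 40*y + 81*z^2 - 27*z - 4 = y*(40 - 90*z) + 81*z^2 - 45*z + 4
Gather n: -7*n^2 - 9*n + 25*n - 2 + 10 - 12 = -7*n^2 + 16*n - 4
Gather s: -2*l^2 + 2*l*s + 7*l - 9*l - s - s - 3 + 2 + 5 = -2*l^2 - 2*l + s*(2*l - 2) + 4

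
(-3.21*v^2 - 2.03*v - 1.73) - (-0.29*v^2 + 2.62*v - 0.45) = -2.92*v^2 - 4.65*v - 1.28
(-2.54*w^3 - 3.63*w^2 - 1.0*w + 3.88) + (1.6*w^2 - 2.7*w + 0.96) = -2.54*w^3 - 2.03*w^2 - 3.7*w + 4.84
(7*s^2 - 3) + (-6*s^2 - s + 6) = s^2 - s + 3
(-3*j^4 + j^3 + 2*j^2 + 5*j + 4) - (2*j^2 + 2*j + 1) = -3*j^4 + j^3 + 3*j + 3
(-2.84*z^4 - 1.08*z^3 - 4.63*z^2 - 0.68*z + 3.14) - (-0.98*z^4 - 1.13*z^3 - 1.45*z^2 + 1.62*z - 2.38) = -1.86*z^4 + 0.0499999999999998*z^3 - 3.18*z^2 - 2.3*z + 5.52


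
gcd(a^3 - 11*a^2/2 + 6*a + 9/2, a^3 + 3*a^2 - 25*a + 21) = a - 3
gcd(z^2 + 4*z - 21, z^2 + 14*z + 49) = z + 7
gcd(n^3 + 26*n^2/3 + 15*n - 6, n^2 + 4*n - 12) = n + 6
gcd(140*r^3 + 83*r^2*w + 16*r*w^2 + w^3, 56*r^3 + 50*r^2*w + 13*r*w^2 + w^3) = 28*r^2 + 11*r*w + w^2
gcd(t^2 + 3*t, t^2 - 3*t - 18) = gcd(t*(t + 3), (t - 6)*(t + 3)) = t + 3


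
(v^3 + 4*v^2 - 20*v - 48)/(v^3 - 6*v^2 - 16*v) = (v^2 + 2*v - 24)/(v*(v - 8))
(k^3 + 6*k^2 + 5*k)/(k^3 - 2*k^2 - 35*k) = (k + 1)/(k - 7)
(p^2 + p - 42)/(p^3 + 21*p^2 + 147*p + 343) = (p - 6)/(p^2 + 14*p + 49)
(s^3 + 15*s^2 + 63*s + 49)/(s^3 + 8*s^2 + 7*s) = (s + 7)/s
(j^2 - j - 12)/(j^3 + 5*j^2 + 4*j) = (j^2 - j - 12)/(j*(j^2 + 5*j + 4))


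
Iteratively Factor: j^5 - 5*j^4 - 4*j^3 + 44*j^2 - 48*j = (j + 3)*(j^4 - 8*j^3 + 20*j^2 - 16*j) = (j - 2)*(j + 3)*(j^3 - 6*j^2 + 8*j) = j*(j - 2)*(j + 3)*(j^2 - 6*j + 8) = j*(j - 2)^2*(j + 3)*(j - 4)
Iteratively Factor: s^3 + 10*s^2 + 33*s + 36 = (s + 4)*(s^2 + 6*s + 9) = (s + 3)*(s + 4)*(s + 3)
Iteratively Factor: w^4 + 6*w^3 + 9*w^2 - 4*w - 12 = (w + 2)*(w^3 + 4*w^2 + w - 6) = (w + 2)*(w + 3)*(w^2 + w - 2) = (w + 2)^2*(w + 3)*(w - 1)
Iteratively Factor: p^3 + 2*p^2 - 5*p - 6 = (p + 3)*(p^2 - p - 2) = (p - 2)*(p + 3)*(p + 1)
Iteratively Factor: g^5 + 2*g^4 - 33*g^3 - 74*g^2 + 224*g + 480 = (g + 2)*(g^4 - 33*g^2 - 8*g + 240) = (g + 2)*(g + 4)*(g^3 - 4*g^2 - 17*g + 60) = (g - 3)*(g + 2)*(g + 4)*(g^2 - g - 20) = (g - 5)*(g - 3)*(g + 2)*(g + 4)*(g + 4)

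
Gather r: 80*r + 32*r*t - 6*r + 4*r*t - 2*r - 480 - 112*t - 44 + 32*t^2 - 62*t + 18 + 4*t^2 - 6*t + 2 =r*(36*t + 72) + 36*t^2 - 180*t - 504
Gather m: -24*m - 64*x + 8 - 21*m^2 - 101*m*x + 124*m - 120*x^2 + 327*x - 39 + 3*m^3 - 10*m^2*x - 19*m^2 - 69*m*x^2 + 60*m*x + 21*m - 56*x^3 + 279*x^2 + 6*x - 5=3*m^3 + m^2*(-10*x - 40) + m*(-69*x^2 - 41*x + 121) - 56*x^3 + 159*x^2 + 269*x - 36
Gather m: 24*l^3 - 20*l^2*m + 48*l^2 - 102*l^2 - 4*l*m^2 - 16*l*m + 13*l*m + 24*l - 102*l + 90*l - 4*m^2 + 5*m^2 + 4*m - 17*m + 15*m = 24*l^3 - 54*l^2 + 12*l + m^2*(1 - 4*l) + m*(-20*l^2 - 3*l + 2)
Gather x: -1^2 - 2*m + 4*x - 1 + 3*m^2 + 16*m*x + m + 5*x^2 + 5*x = 3*m^2 - m + 5*x^2 + x*(16*m + 9) - 2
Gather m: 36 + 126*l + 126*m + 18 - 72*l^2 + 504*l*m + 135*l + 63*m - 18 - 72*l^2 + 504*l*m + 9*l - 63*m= -144*l^2 + 270*l + m*(1008*l + 126) + 36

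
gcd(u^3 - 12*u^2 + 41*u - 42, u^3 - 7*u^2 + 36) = u - 3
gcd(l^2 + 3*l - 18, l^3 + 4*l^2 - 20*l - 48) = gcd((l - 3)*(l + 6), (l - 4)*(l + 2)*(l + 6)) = l + 6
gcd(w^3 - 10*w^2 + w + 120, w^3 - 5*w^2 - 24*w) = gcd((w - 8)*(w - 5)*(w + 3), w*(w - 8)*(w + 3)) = w^2 - 5*w - 24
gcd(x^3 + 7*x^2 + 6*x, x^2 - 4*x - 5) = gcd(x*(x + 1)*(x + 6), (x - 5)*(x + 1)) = x + 1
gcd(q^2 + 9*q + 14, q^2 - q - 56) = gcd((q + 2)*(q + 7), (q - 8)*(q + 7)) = q + 7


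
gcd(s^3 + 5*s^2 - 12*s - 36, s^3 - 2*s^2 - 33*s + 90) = s^2 + 3*s - 18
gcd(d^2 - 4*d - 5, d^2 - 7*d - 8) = d + 1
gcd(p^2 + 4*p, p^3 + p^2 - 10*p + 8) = p + 4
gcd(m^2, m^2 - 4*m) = m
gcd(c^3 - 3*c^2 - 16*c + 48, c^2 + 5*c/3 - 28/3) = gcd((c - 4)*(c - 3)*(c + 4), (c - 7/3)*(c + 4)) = c + 4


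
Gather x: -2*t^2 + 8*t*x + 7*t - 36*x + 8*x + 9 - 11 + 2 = -2*t^2 + 7*t + x*(8*t - 28)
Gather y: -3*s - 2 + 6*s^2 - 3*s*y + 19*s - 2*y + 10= 6*s^2 + 16*s + y*(-3*s - 2) + 8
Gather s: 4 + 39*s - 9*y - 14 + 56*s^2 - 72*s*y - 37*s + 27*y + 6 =56*s^2 + s*(2 - 72*y) + 18*y - 4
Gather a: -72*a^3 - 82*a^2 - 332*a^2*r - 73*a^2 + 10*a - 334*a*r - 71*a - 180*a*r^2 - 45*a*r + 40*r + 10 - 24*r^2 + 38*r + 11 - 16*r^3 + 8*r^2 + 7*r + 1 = -72*a^3 + a^2*(-332*r - 155) + a*(-180*r^2 - 379*r - 61) - 16*r^3 - 16*r^2 + 85*r + 22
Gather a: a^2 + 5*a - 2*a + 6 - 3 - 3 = a^2 + 3*a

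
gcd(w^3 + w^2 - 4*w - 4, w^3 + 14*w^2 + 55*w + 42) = w + 1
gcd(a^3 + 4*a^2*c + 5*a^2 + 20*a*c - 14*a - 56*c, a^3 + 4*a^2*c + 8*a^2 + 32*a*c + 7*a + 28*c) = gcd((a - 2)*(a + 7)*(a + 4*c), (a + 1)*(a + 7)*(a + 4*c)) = a^2 + 4*a*c + 7*a + 28*c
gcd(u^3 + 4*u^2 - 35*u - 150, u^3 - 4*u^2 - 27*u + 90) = u^2 - u - 30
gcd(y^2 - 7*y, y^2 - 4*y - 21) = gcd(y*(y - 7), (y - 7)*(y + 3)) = y - 7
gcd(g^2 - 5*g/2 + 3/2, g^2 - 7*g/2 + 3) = g - 3/2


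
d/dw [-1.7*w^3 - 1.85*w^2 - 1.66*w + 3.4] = -5.1*w^2 - 3.7*w - 1.66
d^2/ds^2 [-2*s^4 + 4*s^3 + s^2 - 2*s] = -24*s^2 + 24*s + 2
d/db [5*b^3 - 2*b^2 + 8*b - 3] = 15*b^2 - 4*b + 8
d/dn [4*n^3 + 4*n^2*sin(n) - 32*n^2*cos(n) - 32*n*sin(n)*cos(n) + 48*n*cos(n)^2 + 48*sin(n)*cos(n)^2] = 32*n^2*sin(n) + 4*n^2*cos(n) + 12*n^2 + 8*n*sin(n) - 48*n*sin(2*n) - 64*n*cos(n) - 32*n*cos(2*n) - 16*sin(2*n) + 12*cos(n) + 24*cos(2*n) + 36*cos(3*n) + 24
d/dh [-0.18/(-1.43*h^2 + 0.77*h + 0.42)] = (0.1386 - 0.5148*h)/(-1.43*h^2 + 0.77*h + 0.42)^2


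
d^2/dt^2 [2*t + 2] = 0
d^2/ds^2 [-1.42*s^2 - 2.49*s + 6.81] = -2.84000000000000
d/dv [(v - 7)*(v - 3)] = 2*v - 10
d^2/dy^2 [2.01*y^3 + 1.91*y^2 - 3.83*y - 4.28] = 12.06*y + 3.82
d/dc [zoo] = 0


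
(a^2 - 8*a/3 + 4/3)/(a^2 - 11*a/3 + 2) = (a - 2)/(a - 3)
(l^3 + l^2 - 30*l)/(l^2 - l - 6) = l*(-l^2 - l + 30)/(-l^2 + l + 6)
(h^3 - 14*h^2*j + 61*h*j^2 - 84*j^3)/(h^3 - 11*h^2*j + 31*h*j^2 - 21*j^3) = (h - 4*j)/(h - j)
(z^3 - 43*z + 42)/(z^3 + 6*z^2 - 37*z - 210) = (z - 1)/(z + 5)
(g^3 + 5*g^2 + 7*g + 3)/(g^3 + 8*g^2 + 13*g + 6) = (g + 3)/(g + 6)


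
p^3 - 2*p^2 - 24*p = p*(p - 6)*(p + 4)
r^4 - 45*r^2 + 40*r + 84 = (r - 6)*(r - 2)*(r + 1)*(r + 7)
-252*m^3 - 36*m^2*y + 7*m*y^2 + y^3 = (-6*m + y)*(6*m + y)*(7*m + y)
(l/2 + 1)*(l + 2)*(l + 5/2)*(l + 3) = l^4/2 + 19*l^3/4 + 67*l^2/4 + 26*l + 15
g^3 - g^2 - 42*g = g*(g - 7)*(g + 6)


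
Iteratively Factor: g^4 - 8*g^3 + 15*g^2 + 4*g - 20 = (g - 2)*(g^3 - 6*g^2 + 3*g + 10) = (g - 2)*(g + 1)*(g^2 - 7*g + 10) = (g - 5)*(g - 2)*(g + 1)*(g - 2)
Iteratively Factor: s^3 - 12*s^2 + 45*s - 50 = (s - 2)*(s^2 - 10*s + 25) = (s - 5)*(s - 2)*(s - 5)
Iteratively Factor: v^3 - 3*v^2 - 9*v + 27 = (v + 3)*(v^2 - 6*v + 9) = (v - 3)*(v + 3)*(v - 3)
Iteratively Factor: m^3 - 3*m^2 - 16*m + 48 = (m + 4)*(m^2 - 7*m + 12) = (m - 4)*(m + 4)*(m - 3)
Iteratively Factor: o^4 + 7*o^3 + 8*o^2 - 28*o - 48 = (o - 2)*(o^3 + 9*o^2 + 26*o + 24) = (o - 2)*(o + 3)*(o^2 + 6*o + 8) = (o - 2)*(o + 3)*(o + 4)*(o + 2)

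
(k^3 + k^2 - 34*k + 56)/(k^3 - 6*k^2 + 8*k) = (k + 7)/k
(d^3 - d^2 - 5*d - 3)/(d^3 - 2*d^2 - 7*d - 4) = (d - 3)/(d - 4)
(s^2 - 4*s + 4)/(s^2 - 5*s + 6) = (s - 2)/(s - 3)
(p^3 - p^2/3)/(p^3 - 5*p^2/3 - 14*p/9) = 3*p*(1 - 3*p)/(-9*p^2 + 15*p + 14)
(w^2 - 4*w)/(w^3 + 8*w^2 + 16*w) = (w - 4)/(w^2 + 8*w + 16)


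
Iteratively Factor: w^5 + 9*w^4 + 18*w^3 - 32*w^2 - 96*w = (w + 4)*(w^4 + 5*w^3 - 2*w^2 - 24*w) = (w + 4)^2*(w^3 + w^2 - 6*w) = (w - 2)*(w + 4)^2*(w^2 + 3*w) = (w - 2)*(w + 3)*(w + 4)^2*(w)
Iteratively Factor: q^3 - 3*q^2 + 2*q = (q - 2)*(q^2 - q) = (q - 2)*(q - 1)*(q)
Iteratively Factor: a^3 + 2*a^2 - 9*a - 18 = (a - 3)*(a^2 + 5*a + 6) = (a - 3)*(a + 2)*(a + 3)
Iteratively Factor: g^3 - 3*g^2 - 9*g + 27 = (g - 3)*(g^2 - 9) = (g - 3)^2*(g + 3)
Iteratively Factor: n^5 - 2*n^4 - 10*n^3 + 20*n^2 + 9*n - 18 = (n - 3)*(n^4 + n^3 - 7*n^2 - n + 6) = (n - 3)*(n + 3)*(n^3 - 2*n^2 - n + 2) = (n - 3)*(n - 2)*(n + 3)*(n^2 - 1) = (n - 3)*(n - 2)*(n + 1)*(n + 3)*(n - 1)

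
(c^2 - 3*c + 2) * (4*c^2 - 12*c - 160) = 4*c^4 - 24*c^3 - 116*c^2 + 456*c - 320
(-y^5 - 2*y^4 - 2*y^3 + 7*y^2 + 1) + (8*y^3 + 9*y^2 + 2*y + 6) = -y^5 - 2*y^4 + 6*y^3 + 16*y^2 + 2*y + 7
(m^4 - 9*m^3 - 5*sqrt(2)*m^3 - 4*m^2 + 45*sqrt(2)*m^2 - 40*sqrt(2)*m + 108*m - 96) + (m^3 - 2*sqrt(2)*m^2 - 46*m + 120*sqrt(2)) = m^4 - 8*m^3 - 5*sqrt(2)*m^3 - 4*m^2 + 43*sqrt(2)*m^2 - 40*sqrt(2)*m + 62*m - 96 + 120*sqrt(2)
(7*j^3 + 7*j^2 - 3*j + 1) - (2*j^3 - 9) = 5*j^3 + 7*j^2 - 3*j + 10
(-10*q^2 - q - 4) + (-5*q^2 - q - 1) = -15*q^2 - 2*q - 5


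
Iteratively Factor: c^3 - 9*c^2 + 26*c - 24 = (c - 4)*(c^2 - 5*c + 6) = (c - 4)*(c - 2)*(c - 3)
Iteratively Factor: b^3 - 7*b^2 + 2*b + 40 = (b - 4)*(b^2 - 3*b - 10) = (b - 4)*(b + 2)*(b - 5)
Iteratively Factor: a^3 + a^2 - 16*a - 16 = (a + 4)*(a^2 - 3*a - 4) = (a + 1)*(a + 4)*(a - 4)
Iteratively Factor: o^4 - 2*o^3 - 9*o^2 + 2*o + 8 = (o + 1)*(o^3 - 3*o^2 - 6*o + 8) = (o - 4)*(o + 1)*(o^2 + o - 2) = (o - 4)*(o + 1)*(o + 2)*(o - 1)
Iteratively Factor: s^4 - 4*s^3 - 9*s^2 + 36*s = (s + 3)*(s^3 - 7*s^2 + 12*s) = (s - 3)*(s + 3)*(s^2 - 4*s) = s*(s - 3)*(s + 3)*(s - 4)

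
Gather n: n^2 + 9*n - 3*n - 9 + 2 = n^2 + 6*n - 7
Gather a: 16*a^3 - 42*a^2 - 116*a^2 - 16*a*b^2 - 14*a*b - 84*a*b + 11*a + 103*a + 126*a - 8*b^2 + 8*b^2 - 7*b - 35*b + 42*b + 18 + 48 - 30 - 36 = 16*a^3 - 158*a^2 + a*(-16*b^2 - 98*b + 240)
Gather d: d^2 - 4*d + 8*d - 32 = d^2 + 4*d - 32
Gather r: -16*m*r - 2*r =r*(-16*m - 2)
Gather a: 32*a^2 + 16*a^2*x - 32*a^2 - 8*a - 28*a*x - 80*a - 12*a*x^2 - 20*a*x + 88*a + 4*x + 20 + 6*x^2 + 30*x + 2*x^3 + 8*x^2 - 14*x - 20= 16*a^2*x + a*(-12*x^2 - 48*x) + 2*x^3 + 14*x^2 + 20*x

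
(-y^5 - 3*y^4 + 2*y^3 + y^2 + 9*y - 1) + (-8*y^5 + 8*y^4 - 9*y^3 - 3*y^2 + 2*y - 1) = -9*y^5 + 5*y^4 - 7*y^3 - 2*y^2 + 11*y - 2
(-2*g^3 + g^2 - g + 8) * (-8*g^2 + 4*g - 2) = 16*g^5 - 16*g^4 + 16*g^3 - 70*g^2 + 34*g - 16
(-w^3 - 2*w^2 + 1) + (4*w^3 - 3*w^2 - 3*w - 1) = 3*w^3 - 5*w^2 - 3*w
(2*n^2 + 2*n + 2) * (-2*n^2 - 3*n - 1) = -4*n^4 - 10*n^3 - 12*n^2 - 8*n - 2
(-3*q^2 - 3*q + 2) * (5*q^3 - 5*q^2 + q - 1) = -15*q^5 + 22*q^3 - 10*q^2 + 5*q - 2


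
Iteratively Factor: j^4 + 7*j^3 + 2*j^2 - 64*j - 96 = (j - 3)*(j^3 + 10*j^2 + 32*j + 32) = (j - 3)*(j + 2)*(j^2 + 8*j + 16) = (j - 3)*(j + 2)*(j + 4)*(j + 4)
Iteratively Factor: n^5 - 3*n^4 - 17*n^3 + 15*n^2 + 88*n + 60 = (n + 1)*(n^4 - 4*n^3 - 13*n^2 + 28*n + 60) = (n - 3)*(n + 1)*(n^3 - n^2 - 16*n - 20) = (n - 3)*(n + 1)*(n + 2)*(n^2 - 3*n - 10) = (n - 3)*(n + 1)*(n + 2)^2*(n - 5)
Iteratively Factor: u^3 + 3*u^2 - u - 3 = (u - 1)*(u^2 + 4*u + 3) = (u - 1)*(u + 1)*(u + 3)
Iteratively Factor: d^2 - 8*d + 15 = (d - 5)*(d - 3)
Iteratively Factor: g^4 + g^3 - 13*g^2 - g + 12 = (g - 1)*(g^3 + 2*g^2 - 11*g - 12) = (g - 1)*(g + 1)*(g^2 + g - 12) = (g - 3)*(g - 1)*(g + 1)*(g + 4)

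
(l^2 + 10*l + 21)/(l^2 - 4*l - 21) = (l + 7)/(l - 7)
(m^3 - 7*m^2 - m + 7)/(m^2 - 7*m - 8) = (m^2 - 8*m + 7)/(m - 8)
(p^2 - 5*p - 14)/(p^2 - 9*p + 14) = (p + 2)/(p - 2)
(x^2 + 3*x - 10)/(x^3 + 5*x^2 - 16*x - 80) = (x - 2)/(x^2 - 16)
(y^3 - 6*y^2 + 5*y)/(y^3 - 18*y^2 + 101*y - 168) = y*(y^2 - 6*y + 5)/(y^3 - 18*y^2 + 101*y - 168)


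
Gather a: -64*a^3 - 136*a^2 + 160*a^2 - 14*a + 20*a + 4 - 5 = -64*a^3 + 24*a^2 + 6*a - 1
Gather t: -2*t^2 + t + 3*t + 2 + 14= -2*t^2 + 4*t + 16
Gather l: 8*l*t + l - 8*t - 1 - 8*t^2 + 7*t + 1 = l*(8*t + 1) - 8*t^2 - t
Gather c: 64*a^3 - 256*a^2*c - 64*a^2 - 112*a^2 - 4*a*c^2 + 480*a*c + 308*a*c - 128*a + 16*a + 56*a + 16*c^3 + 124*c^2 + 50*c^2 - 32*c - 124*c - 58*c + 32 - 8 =64*a^3 - 176*a^2 - 56*a + 16*c^3 + c^2*(174 - 4*a) + c*(-256*a^2 + 788*a - 214) + 24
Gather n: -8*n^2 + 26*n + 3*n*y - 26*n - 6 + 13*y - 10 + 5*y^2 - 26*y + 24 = -8*n^2 + 3*n*y + 5*y^2 - 13*y + 8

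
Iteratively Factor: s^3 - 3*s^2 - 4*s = (s - 4)*(s^2 + s) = (s - 4)*(s + 1)*(s)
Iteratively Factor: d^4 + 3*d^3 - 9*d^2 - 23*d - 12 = (d - 3)*(d^3 + 6*d^2 + 9*d + 4) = (d - 3)*(d + 1)*(d^2 + 5*d + 4) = (d - 3)*(d + 1)^2*(d + 4)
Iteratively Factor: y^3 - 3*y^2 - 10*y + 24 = (y - 2)*(y^2 - y - 12) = (y - 2)*(y + 3)*(y - 4)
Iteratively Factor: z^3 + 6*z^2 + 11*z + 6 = (z + 2)*(z^2 + 4*z + 3) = (z + 2)*(z + 3)*(z + 1)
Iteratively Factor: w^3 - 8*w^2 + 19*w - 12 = (w - 1)*(w^2 - 7*w + 12) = (w - 4)*(w - 1)*(w - 3)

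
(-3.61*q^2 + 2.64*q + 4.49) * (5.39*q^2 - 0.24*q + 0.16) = -19.4579*q^4 + 15.096*q^3 + 22.9899*q^2 - 0.6552*q + 0.7184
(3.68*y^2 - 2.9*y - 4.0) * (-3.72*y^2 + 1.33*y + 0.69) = -13.6896*y^4 + 15.6824*y^3 + 13.5622*y^2 - 7.321*y - 2.76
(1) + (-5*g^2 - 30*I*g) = -5*g^2 - 30*I*g + 1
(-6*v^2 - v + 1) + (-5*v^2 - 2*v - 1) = -11*v^2 - 3*v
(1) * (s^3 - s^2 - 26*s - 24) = s^3 - s^2 - 26*s - 24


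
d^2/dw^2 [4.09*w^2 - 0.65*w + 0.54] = 8.18000000000000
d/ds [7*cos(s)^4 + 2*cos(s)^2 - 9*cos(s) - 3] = (-28*cos(s)^3 - 4*cos(s) + 9)*sin(s)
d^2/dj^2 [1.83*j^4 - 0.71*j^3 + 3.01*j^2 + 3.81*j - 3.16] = 21.96*j^2 - 4.26*j + 6.02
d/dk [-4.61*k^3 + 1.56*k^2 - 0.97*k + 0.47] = -13.83*k^2 + 3.12*k - 0.97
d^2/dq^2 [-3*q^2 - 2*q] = -6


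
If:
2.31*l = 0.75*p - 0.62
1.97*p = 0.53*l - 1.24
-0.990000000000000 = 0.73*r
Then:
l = -0.52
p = -0.77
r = -1.36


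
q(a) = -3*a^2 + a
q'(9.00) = -53.00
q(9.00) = -234.00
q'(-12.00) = 73.00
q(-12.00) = -444.00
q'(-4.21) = 26.26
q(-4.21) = -57.38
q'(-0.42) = 3.52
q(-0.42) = -0.95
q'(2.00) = -11.00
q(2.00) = -10.00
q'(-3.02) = 19.12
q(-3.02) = -30.38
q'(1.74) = -9.44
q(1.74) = -7.34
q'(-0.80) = 5.80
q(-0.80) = -2.72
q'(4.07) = -23.42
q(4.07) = -45.62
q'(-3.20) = 20.20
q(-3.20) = -33.92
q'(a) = 1 - 6*a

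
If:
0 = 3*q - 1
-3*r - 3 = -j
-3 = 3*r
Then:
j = 0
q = 1/3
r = -1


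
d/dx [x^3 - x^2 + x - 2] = 3*x^2 - 2*x + 1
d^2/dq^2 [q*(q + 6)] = 2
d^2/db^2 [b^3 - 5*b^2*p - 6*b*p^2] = 6*b - 10*p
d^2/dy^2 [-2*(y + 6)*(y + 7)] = -4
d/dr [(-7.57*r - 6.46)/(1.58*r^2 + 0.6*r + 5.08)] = (11.9606*r^2 + 20.4136*r - 34.5796)/(2.4964*r^4 + 1.896*r^3 + 16.4128*r^2 + 6.096*r + 25.8064)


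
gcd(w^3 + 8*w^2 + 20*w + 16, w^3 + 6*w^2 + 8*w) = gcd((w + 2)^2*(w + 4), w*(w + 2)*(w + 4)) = w^2 + 6*w + 8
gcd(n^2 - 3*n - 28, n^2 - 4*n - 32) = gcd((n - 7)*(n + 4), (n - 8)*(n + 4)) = n + 4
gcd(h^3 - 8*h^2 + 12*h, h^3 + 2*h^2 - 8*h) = h^2 - 2*h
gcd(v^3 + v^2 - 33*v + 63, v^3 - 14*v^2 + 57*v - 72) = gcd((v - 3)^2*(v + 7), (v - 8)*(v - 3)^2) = v^2 - 6*v + 9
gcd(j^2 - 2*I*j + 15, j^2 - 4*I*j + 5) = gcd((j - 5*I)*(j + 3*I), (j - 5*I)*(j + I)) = j - 5*I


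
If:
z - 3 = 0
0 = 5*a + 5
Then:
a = -1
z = 3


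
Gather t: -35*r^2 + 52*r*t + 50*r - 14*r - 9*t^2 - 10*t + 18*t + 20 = -35*r^2 + 36*r - 9*t^2 + t*(52*r + 8) + 20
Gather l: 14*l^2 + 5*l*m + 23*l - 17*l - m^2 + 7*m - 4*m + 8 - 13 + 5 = 14*l^2 + l*(5*m + 6) - m^2 + 3*m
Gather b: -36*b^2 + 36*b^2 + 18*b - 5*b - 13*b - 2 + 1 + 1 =0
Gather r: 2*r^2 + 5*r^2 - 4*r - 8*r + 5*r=7*r^2 - 7*r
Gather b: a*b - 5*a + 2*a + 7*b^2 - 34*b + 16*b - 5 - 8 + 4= -3*a + 7*b^2 + b*(a - 18) - 9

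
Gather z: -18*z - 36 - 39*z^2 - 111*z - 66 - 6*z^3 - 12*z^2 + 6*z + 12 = -6*z^3 - 51*z^2 - 123*z - 90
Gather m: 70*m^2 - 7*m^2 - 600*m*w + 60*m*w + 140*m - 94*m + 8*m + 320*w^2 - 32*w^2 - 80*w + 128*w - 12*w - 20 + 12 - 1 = 63*m^2 + m*(54 - 540*w) + 288*w^2 + 36*w - 9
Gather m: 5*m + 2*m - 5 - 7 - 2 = 7*m - 14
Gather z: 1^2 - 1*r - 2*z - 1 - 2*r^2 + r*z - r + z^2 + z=-2*r^2 - 2*r + z^2 + z*(r - 1)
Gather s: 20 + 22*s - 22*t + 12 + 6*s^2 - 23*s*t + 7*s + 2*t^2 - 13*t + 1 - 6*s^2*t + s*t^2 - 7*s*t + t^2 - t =s^2*(6 - 6*t) + s*(t^2 - 30*t + 29) + 3*t^2 - 36*t + 33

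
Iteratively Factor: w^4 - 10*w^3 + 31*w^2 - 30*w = (w)*(w^3 - 10*w^2 + 31*w - 30) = w*(w - 5)*(w^2 - 5*w + 6) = w*(w - 5)*(w - 3)*(w - 2)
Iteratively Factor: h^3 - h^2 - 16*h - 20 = (h + 2)*(h^2 - 3*h - 10) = (h + 2)^2*(h - 5)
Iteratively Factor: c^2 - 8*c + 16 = (c - 4)*(c - 4)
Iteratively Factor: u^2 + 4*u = (u)*(u + 4)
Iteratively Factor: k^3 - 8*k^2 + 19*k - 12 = (k - 3)*(k^2 - 5*k + 4) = (k - 3)*(k - 1)*(k - 4)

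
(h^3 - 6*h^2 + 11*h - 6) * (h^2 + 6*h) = h^5 - 25*h^3 + 60*h^2 - 36*h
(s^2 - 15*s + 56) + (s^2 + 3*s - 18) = 2*s^2 - 12*s + 38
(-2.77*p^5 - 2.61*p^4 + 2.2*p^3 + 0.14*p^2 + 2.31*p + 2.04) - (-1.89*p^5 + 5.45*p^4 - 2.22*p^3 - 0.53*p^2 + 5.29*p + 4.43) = -0.88*p^5 - 8.06*p^4 + 4.42*p^3 + 0.67*p^2 - 2.98*p - 2.39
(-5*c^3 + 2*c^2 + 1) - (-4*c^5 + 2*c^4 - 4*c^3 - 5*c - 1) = 4*c^5 - 2*c^4 - c^3 + 2*c^2 + 5*c + 2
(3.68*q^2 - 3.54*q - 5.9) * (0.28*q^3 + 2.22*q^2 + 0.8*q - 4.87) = 1.0304*q^5 + 7.1784*q^4 - 6.5668*q^3 - 33.8516*q^2 + 12.5198*q + 28.733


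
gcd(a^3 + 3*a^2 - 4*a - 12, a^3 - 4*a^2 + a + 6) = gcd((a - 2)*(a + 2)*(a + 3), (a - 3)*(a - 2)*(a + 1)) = a - 2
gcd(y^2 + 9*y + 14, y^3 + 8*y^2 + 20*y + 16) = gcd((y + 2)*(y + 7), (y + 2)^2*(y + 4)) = y + 2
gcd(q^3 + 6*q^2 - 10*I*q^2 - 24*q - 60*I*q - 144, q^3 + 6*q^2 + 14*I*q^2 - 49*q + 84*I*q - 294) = q + 6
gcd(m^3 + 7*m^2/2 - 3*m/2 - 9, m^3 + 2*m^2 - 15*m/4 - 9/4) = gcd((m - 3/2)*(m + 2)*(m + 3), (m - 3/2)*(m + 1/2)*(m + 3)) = m^2 + 3*m/2 - 9/2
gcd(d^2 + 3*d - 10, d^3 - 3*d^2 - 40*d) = d + 5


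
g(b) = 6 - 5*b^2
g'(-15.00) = 150.00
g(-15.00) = -1119.00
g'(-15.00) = 150.00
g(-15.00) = -1119.00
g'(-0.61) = 6.10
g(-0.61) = 4.14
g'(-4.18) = 41.80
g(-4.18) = -81.36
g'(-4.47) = 44.70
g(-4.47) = -93.90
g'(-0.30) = 3.00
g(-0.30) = 5.55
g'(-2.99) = 29.90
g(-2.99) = -38.70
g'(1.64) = -16.40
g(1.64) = -7.45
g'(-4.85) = 48.50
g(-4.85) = -111.61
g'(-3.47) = 34.70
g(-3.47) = -54.20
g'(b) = -10*b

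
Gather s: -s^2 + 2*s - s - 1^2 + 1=-s^2 + s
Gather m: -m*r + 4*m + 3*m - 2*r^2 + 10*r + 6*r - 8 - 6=m*(7 - r) - 2*r^2 + 16*r - 14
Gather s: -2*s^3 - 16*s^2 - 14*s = -2*s^3 - 16*s^2 - 14*s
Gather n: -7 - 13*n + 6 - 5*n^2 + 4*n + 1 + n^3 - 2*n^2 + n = n^3 - 7*n^2 - 8*n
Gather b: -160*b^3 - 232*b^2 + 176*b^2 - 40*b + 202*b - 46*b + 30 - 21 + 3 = -160*b^3 - 56*b^2 + 116*b + 12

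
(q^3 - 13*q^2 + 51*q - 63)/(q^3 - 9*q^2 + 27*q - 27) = (q - 7)/(q - 3)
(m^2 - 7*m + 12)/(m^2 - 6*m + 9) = (m - 4)/(m - 3)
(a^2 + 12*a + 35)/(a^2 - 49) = (a + 5)/(a - 7)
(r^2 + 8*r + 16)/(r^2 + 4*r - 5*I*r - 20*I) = (r + 4)/(r - 5*I)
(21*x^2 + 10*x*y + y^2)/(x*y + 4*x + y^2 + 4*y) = (21*x^2 + 10*x*y + y^2)/(x*y + 4*x + y^2 + 4*y)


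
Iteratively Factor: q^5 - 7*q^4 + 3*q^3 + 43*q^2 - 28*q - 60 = (q - 5)*(q^4 - 2*q^3 - 7*q^2 + 8*q + 12) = (q - 5)*(q - 2)*(q^3 - 7*q - 6) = (q - 5)*(q - 2)*(q + 1)*(q^2 - q - 6) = (q - 5)*(q - 3)*(q - 2)*(q + 1)*(q + 2)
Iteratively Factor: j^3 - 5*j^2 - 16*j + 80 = (j + 4)*(j^2 - 9*j + 20) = (j - 4)*(j + 4)*(j - 5)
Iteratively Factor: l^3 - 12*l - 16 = (l + 2)*(l^2 - 2*l - 8) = (l - 4)*(l + 2)*(l + 2)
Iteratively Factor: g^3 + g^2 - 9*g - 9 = (g + 1)*(g^2 - 9) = (g + 1)*(g + 3)*(g - 3)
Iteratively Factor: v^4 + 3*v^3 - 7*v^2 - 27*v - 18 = (v - 3)*(v^3 + 6*v^2 + 11*v + 6) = (v - 3)*(v + 3)*(v^2 + 3*v + 2) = (v - 3)*(v + 1)*(v + 3)*(v + 2)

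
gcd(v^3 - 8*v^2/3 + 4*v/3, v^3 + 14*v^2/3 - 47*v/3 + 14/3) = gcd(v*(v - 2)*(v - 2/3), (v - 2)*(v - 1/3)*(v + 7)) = v - 2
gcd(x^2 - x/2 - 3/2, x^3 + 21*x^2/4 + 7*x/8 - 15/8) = 1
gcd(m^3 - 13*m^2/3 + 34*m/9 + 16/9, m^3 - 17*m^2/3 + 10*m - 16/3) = m^2 - 14*m/3 + 16/3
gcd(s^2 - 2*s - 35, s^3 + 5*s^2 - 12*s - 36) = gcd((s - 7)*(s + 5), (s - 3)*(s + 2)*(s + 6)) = 1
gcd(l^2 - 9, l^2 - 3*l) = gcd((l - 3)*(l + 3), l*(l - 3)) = l - 3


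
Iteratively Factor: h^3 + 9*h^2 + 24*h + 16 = (h + 4)*(h^2 + 5*h + 4) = (h + 1)*(h + 4)*(h + 4)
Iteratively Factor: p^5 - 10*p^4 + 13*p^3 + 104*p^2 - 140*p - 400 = (p - 5)*(p^4 - 5*p^3 - 12*p^2 + 44*p + 80) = (p - 5)^2*(p^3 - 12*p - 16) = (p - 5)^2*(p + 2)*(p^2 - 2*p - 8) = (p - 5)^2*(p + 2)^2*(p - 4)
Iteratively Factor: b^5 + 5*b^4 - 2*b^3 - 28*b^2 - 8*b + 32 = (b - 1)*(b^4 + 6*b^3 + 4*b^2 - 24*b - 32) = (b - 2)*(b - 1)*(b^3 + 8*b^2 + 20*b + 16) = (b - 2)*(b - 1)*(b + 2)*(b^2 + 6*b + 8) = (b - 2)*(b - 1)*(b + 2)^2*(b + 4)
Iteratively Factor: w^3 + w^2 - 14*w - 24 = (w - 4)*(w^2 + 5*w + 6) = (w - 4)*(w + 2)*(w + 3)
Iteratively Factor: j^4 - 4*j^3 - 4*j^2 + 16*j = (j - 2)*(j^3 - 2*j^2 - 8*j) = (j - 4)*(j - 2)*(j^2 + 2*j) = (j - 4)*(j - 2)*(j + 2)*(j)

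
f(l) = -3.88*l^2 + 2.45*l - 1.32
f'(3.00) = -20.83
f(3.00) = -28.89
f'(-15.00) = 118.85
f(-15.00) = -911.07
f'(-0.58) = 6.95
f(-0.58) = -4.05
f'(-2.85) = 24.57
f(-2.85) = -39.82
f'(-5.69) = 46.60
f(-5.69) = -140.88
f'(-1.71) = 15.72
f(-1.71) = -16.86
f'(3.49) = -24.63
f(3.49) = -40.03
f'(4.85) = -35.19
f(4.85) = -80.70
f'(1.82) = -11.67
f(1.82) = -9.71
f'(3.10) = -21.61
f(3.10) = -31.01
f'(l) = 2.45 - 7.76*l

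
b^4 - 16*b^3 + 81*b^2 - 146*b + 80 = (b - 8)*(b - 5)*(b - 2)*(b - 1)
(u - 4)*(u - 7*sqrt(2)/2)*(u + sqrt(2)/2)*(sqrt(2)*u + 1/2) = sqrt(2)*u^4 - 4*sqrt(2)*u^3 - 11*u^3/2 - 5*sqrt(2)*u^2 + 22*u^2 - 7*u/4 + 20*sqrt(2)*u + 7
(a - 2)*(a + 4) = a^2 + 2*a - 8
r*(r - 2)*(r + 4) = r^3 + 2*r^2 - 8*r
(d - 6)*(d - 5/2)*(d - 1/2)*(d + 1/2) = d^4 - 17*d^3/2 + 59*d^2/4 + 17*d/8 - 15/4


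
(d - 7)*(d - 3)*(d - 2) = d^3 - 12*d^2 + 41*d - 42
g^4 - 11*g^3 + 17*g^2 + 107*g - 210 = (g - 7)*(g - 5)*(g - 2)*(g + 3)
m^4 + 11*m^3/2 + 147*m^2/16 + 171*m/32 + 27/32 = (m + 1/4)*(m + 3/4)*(m + 3/2)*(m + 3)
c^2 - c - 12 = (c - 4)*(c + 3)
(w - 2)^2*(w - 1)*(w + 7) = w^4 + 2*w^3 - 27*w^2 + 52*w - 28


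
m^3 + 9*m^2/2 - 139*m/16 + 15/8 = (m - 5/4)*(m - 1/4)*(m + 6)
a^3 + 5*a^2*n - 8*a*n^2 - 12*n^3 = (a - 2*n)*(a + n)*(a + 6*n)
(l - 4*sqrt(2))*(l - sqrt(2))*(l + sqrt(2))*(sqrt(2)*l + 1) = sqrt(2)*l^4 - 7*l^3 - 6*sqrt(2)*l^2 + 14*l + 8*sqrt(2)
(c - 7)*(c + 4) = c^2 - 3*c - 28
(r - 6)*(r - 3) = r^2 - 9*r + 18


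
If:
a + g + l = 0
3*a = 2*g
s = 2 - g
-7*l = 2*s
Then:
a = 8/41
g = 12/41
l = -20/41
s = 70/41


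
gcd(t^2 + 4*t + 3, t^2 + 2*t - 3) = t + 3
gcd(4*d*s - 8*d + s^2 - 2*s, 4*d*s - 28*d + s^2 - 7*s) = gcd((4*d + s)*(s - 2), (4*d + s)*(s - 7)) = 4*d + s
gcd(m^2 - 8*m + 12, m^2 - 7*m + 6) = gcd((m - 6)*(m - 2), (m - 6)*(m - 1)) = m - 6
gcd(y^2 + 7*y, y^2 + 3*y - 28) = y + 7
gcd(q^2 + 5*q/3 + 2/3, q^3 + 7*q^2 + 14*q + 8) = q + 1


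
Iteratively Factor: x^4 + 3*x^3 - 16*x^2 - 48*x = (x + 3)*(x^3 - 16*x) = x*(x + 3)*(x^2 - 16) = x*(x - 4)*(x + 3)*(x + 4)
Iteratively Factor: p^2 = (p)*(p)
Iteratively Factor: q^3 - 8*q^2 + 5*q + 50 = (q - 5)*(q^2 - 3*q - 10) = (q - 5)^2*(q + 2)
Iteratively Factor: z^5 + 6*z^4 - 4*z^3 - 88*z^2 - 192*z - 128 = (z - 4)*(z^4 + 10*z^3 + 36*z^2 + 56*z + 32) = (z - 4)*(z + 4)*(z^3 + 6*z^2 + 12*z + 8) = (z - 4)*(z + 2)*(z + 4)*(z^2 + 4*z + 4) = (z - 4)*(z + 2)^2*(z + 4)*(z + 2)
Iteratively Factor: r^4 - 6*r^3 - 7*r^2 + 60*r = (r - 5)*(r^3 - r^2 - 12*r) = r*(r - 5)*(r^2 - r - 12) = r*(r - 5)*(r + 3)*(r - 4)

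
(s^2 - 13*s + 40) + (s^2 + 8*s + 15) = 2*s^2 - 5*s + 55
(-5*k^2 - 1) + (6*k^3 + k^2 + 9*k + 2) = 6*k^3 - 4*k^2 + 9*k + 1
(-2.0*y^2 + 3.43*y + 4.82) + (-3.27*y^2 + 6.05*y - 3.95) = -5.27*y^2 + 9.48*y + 0.87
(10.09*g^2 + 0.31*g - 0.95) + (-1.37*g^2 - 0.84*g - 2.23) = 8.72*g^2 - 0.53*g - 3.18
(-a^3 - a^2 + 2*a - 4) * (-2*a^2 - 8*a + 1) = 2*a^5 + 10*a^4 + 3*a^3 - 9*a^2 + 34*a - 4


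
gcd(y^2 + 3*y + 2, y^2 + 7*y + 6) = y + 1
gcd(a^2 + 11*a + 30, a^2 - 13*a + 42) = 1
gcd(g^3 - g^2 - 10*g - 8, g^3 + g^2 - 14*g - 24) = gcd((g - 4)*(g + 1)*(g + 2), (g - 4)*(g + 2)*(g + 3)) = g^2 - 2*g - 8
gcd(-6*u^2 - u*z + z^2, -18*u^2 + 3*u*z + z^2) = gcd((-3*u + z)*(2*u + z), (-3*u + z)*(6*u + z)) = -3*u + z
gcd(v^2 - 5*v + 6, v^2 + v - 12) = v - 3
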